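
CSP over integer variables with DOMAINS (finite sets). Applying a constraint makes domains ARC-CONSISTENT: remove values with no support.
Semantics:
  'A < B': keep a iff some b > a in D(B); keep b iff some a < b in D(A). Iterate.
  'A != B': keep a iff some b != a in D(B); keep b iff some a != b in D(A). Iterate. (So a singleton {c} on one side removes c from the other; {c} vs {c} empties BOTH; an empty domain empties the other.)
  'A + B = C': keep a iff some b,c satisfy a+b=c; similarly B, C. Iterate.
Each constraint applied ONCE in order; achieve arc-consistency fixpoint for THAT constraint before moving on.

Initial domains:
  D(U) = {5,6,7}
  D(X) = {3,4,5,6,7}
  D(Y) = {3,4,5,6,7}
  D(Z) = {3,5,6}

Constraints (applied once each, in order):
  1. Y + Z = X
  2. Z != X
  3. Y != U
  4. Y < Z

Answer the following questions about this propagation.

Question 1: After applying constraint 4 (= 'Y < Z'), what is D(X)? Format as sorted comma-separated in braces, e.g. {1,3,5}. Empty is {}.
Answer: {6,7}

Derivation:
Constraint 1 (Y + Z = X) on D(Y)={3,4,5,6,7} D(Z)={3,5,6} D(X)={3,4,5,6,7}: Y {3,4,5,6,7}->{3,4}; Z {3,5,6}->{3}; X {3,4,5,6,7}->{6,7}
Constraint 2 (Z != X) on D(Z)={3} D(X)={6,7}: no change
Constraint 3 (Y != U) on D(Y)={3,4} D(U)={5,6,7}: no change
Constraint 4 (Y < Z) on D(Y)={3,4} D(Z)={3}: Y {3,4}->{}; Z {3}->{}
So after constraint 4: D(X) = {6,7}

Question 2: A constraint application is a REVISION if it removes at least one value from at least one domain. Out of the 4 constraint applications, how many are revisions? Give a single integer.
Answer: 2

Derivation:
Constraint 1 (Y + Z = X) on D(Y)={3,4,5,6,7} D(Z)={3,5,6} D(X)={3,4,5,6,7}: Y {3,4,5,6,7}->{3,4}; Z {3,5,6}->{3}; X {3,4,5,6,7}->{6,7} => REVISION
Constraint 2 (Z != X) on D(Z)={3} D(X)={6,7}: no change => not a revision
Constraint 3 (Y != U) on D(Y)={3,4} D(U)={5,6,7}: no change => not a revision
Constraint 4 (Y < Z) on D(Y)={3,4} D(Z)={3}: Y {3,4}->{}; Z {3}->{} => REVISION
Total revisions = 2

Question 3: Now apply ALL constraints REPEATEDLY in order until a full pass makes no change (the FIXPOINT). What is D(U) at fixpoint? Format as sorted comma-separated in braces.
pass 0 (initial): D(U)={5,6,7}
pass 1: X {3,4,5,6,7}->{6,7}; Y {3,4,5,6,7}->{}; Z {3,5,6}->{}
pass 2: U {5,6,7}->{}; X {6,7}->{}
pass 3: no change
Fixpoint after 3 passes: D(U) = {}

Answer: {}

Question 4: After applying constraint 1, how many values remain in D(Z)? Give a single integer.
Constraint 1 (Y + Z = X) on D(Y)={3,4,5,6,7} D(Z)={3,5,6} D(X)={3,4,5,6,7}: Y {3,4,5,6,7}->{3,4}; Z {3,5,6}->{3}; X {3,4,5,6,7}->{6,7}
So after constraint 1: D(Z)={3}, size = 1

Answer: 1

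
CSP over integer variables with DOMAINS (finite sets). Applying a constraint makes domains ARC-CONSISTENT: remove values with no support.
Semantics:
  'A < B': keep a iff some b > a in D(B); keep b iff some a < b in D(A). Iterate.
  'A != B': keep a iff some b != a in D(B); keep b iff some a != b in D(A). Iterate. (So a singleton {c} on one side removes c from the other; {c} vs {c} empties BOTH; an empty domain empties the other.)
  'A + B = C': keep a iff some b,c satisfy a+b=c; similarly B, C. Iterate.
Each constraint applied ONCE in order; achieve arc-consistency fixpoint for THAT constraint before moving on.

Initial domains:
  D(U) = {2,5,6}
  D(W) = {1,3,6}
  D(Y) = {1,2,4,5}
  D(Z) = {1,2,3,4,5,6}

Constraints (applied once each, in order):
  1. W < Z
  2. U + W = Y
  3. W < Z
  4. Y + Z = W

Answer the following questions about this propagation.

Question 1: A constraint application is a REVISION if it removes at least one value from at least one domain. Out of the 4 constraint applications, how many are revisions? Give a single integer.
Answer: 4

Derivation:
Constraint 1 (W < Z) on D(W)={1,3,6} D(Z)={1,2,3,4,5,6}: W {1,3,6}->{1,3}; Z {1,2,3,4,5,6}->{2,3,4,5,6} => REVISION
Constraint 2 (U + W = Y) on D(U)={2,5,6} D(W)={1,3} D(Y)={1,2,4,5}: U {2,5,6}->{2}; W {1,3}->{3}; Y {1,2,4,5}->{5} => REVISION
Constraint 3 (W < Z) on D(W)={3} D(Z)={2,3,4,5,6}: Z {2,3,4,5,6}->{4,5,6} => REVISION
Constraint 4 (Y + Z = W) on D(Y)={5} D(Z)={4,5,6} D(W)={3}: Y {5}->{}; Z {4,5,6}->{}; W {3}->{} => REVISION
Total revisions = 4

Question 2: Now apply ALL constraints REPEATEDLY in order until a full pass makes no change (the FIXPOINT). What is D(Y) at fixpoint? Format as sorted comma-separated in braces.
pass 0 (initial): D(Y)={1,2,4,5}
pass 1: U {2,5,6}->{2}; W {1,3,6}->{}; Y {1,2,4,5}->{}; Z {1,2,3,4,5,6}->{}
pass 2: U {2}->{}
pass 3: no change
Fixpoint after 3 passes: D(Y) = {}

Answer: {}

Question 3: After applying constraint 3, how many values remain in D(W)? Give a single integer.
Constraint 1 (W < Z) on D(W)={1,3,6} D(Z)={1,2,3,4,5,6}: W {1,3,6}->{1,3}; Z {1,2,3,4,5,6}->{2,3,4,5,6}
Constraint 2 (U + W = Y) on D(U)={2,5,6} D(W)={1,3} D(Y)={1,2,4,5}: U {2,5,6}->{2}; W {1,3}->{3}; Y {1,2,4,5}->{5}
Constraint 3 (W < Z) on D(W)={3} D(Z)={2,3,4,5,6}: Z {2,3,4,5,6}->{4,5,6}
So after constraint 3: D(W)={3}, size = 1

Answer: 1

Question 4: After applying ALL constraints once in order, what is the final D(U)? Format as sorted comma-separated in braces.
Answer: {2}

Derivation:
Constraint 1 (W < Z) on D(W)={1,3,6} D(Z)={1,2,3,4,5,6}: W {1,3,6}->{1,3}; Z {1,2,3,4,5,6}->{2,3,4,5,6}
Constraint 2 (U + W = Y) on D(U)={2,5,6} D(W)={1,3} D(Y)={1,2,4,5}: U {2,5,6}->{2}; W {1,3}->{3}; Y {1,2,4,5}->{5}
Constraint 3 (W < Z) on D(W)={3} D(Z)={2,3,4,5,6}: Z {2,3,4,5,6}->{4,5,6}
Constraint 4 (Y + Z = W) on D(Y)={5} D(Z)={4,5,6} D(W)={3}: Y {5}->{}; Z {4,5,6}->{}; W {3}->{}
So after all 4 constraints: D(U) = {2}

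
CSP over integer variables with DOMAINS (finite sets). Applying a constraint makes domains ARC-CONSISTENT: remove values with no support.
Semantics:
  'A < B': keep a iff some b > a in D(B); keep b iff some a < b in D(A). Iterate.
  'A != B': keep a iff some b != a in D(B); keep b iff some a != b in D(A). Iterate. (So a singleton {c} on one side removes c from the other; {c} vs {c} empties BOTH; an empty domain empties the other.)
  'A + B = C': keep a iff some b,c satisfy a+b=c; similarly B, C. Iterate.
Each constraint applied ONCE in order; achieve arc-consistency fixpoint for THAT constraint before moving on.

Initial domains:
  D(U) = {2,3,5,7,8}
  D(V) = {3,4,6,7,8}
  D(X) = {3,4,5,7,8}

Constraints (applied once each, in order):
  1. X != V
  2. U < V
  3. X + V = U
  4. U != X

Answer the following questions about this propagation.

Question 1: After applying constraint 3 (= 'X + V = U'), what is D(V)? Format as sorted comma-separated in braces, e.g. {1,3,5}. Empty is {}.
Constraint 1 (X != V) on D(X)={3,4,5,7,8} D(V)={3,4,6,7,8}: no change
Constraint 2 (U < V) on D(U)={2,3,5,7,8} D(V)={3,4,6,7,8}: U {2,3,5,7,8}->{2,3,5,7}
Constraint 3 (X + V = U) on D(X)={3,4,5,7,8} D(V)={3,4,6,7,8} D(U)={2,3,5,7}: X {3,4,5,7,8}->{3,4}; V {3,4,6,7,8}->{3,4}; U {2,3,5,7}->{7}
So after constraint 3: D(V) = {3,4}

Answer: {3,4}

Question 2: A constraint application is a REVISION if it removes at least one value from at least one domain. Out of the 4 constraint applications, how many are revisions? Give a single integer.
Constraint 1 (X != V) on D(X)={3,4,5,7,8} D(V)={3,4,6,7,8}: no change => not a revision
Constraint 2 (U < V) on D(U)={2,3,5,7,8} D(V)={3,4,6,7,8}: U {2,3,5,7,8}->{2,3,5,7} => REVISION
Constraint 3 (X + V = U) on D(X)={3,4,5,7,8} D(V)={3,4,6,7,8} D(U)={2,3,5,7}: X {3,4,5,7,8}->{3,4}; V {3,4,6,7,8}->{3,4}; U {2,3,5,7}->{7} => REVISION
Constraint 4 (U != X) on D(U)={7} D(X)={3,4}: no change => not a revision
Total revisions = 2

Answer: 2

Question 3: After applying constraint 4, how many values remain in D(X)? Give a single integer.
Constraint 1 (X != V) on D(X)={3,4,5,7,8} D(V)={3,4,6,7,8}: no change
Constraint 2 (U < V) on D(U)={2,3,5,7,8} D(V)={3,4,6,7,8}: U {2,3,5,7,8}->{2,3,5,7}
Constraint 3 (X + V = U) on D(X)={3,4,5,7,8} D(V)={3,4,6,7,8} D(U)={2,3,5,7}: X {3,4,5,7,8}->{3,4}; V {3,4,6,7,8}->{3,4}; U {2,3,5,7}->{7}
Constraint 4 (U != X) on D(U)={7} D(X)={3,4}: no change
So after constraint 4: D(X)={3,4}, size = 2

Answer: 2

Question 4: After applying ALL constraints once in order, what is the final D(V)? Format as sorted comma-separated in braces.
Answer: {3,4}

Derivation:
Constraint 1 (X != V) on D(X)={3,4,5,7,8} D(V)={3,4,6,7,8}: no change
Constraint 2 (U < V) on D(U)={2,3,5,7,8} D(V)={3,4,6,7,8}: U {2,3,5,7,8}->{2,3,5,7}
Constraint 3 (X + V = U) on D(X)={3,4,5,7,8} D(V)={3,4,6,7,8} D(U)={2,3,5,7}: X {3,4,5,7,8}->{3,4}; V {3,4,6,7,8}->{3,4}; U {2,3,5,7}->{7}
Constraint 4 (U != X) on D(U)={7} D(X)={3,4}: no change
So after all 4 constraints: D(V) = {3,4}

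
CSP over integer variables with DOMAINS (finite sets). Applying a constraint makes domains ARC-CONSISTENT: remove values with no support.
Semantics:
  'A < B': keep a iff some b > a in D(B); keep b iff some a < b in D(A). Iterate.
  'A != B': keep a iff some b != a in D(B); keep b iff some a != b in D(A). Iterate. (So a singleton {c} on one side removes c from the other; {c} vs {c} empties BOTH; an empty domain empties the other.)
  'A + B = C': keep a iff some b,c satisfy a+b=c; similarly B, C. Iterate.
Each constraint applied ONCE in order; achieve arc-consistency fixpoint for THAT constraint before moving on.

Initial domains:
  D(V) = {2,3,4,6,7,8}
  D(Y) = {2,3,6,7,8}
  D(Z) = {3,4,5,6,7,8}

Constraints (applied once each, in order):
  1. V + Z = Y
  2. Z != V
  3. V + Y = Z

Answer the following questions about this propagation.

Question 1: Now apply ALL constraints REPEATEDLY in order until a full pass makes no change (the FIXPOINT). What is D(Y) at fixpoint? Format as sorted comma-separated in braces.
Answer: {}

Derivation:
pass 0 (initial): D(Y)={2,3,6,7,8}
pass 1: V {2,3,4,6,7,8}->{}; Y {2,3,6,7,8}->{}; Z {3,4,5,6,7,8}->{}
pass 2: no change
Fixpoint after 2 passes: D(Y) = {}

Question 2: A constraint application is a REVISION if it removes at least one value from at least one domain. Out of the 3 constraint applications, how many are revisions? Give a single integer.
Constraint 1 (V + Z = Y) on D(V)={2,3,4,6,7,8} D(Z)={3,4,5,6,7,8} D(Y)={2,3,6,7,8}: V {2,3,4,6,7,8}->{2,3,4}; Z {3,4,5,6,7,8}->{3,4,5,6}; Y {2,3,6,7,8}->{6,7,8} => REVISION
Constraint 2 (Z != V) on D(Z)={3,4,5,6} D(V)={2,3,4}: no change => not a revision
Constraint 3 (V + Y = Z) on D(V)={2,3,4} D(Y)={6,7,8} D(Z)={3,4,5,6}: V {2,3,4}->{}; Y {6,7,8}->{}; Z {3,4,5,6}->{} => REVISION
Total revisions = 2

Answer: 2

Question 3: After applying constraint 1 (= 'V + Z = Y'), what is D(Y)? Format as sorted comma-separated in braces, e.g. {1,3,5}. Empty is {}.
Constraint 1 (V + Z = Y) on D(V)={2,3,4,6,7,8} D(Z)={3,4,5,6,7,8} D(Y)={2,3,6,7,8}: V {2,3,4,6,7,8}->{2,3,4}; Z {3,4,5,6,7,8}->{3,4,5,6}; Y {2,3,6,7,8}->{6,7,8}
So after constraint 1: D(Y) = {6,7,8}

Answer: {6,7,8}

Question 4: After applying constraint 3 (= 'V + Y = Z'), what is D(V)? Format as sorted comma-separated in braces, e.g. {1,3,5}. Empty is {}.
Constraint 1 (V + Z = Y) on D(V)={2,3,4,6,7,8} D(Z)={3,4,5,6,7,8} D(Y)={2,3,6,7,8}: V {2,3,4,6,7,8}->{2,3,4}; Z {3,4,5,6,7,8}->{3,4,5,6}; Y {2,3,6,7,8}->{6,7,8}
Constraint 2 (Z != V) on D(Z)={3,4,5,6} D(V)={2,3,4}: no change
Constraint 3 (V + Y = Z) on D(V)={2,3,4} D(Y)={6,7,8} D(Z)={3,4,5,6}: V {2,3,4}->{}; Y {6,7,8}->{}; Z {3,4,5,6}->{}
So after constraint 3: D(V) = {}

Answer: {}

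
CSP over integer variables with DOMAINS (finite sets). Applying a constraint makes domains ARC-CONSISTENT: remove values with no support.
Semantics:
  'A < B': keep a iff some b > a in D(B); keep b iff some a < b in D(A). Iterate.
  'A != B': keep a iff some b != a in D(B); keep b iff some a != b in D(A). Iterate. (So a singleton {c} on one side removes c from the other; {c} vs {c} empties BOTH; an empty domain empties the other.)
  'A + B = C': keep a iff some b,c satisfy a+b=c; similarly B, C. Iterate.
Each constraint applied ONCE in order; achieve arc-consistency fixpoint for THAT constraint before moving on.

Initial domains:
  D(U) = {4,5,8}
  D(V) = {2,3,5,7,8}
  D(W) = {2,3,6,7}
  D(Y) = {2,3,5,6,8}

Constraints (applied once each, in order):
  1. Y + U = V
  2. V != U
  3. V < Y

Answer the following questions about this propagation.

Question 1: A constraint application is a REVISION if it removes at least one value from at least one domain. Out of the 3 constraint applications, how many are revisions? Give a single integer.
Answer: 2

Derivation:
Constraint 1 (Y + U = V) on D(Y)={2,3,5,6,8} D(U)={4,5,8} D(V)={2,3,5,7,8}: Y {2,3,5,6,8}->{2,3}; U {4,5,8}->{4,5}; V {2,3,5,7,8}->{7,8} => REVISION
Constraint 2 (V != U) on D(V)={7,8} D(U)={4,5}: no change => not a revision
Constraint 3 (V < Y) on D(V)={7,8} D(Y)={2,3}: V {7,8}->{}; Y {2,3}->{} => REVISION
Total revisions = 2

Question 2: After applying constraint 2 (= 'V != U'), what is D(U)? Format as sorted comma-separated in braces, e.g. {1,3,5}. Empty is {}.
Constraint 1 (Y + U = V) on D(Y)={2,3,5,6,8} D(U)={4,5,8} D(V)={2,3,5,7,8}: Y {2,3,5,6,8}->{2,3}; U {4,5,8}->{4,5}; V {2,3,5,7,8}->{7,8}
Constraint 2 (V != U) on D(V)={7,8} D(U)={4,5}: no change
So after constraint 2: D(U) = {4,5}

Answer: {4,5}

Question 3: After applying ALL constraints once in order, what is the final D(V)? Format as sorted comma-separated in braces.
Answer: {}

Derivation:
Constraint 1 (Y + U = V) on D(Y)={2,3,5,6,8} D(U)={4,5,8} D(V)={2,3,5,7,8}: Y {2,3,5,6,8}->{2,3}; U {4,5,8}->{4,5}; V {2,3,5,7,8}->{7,8}
Constraint 2 (V != U) on D(V)={7,8} D(U)={4,5}: no change
Constraint 3 (V < Y) on D(V)={7,8} D(Y)={2,3}: V {7,8}->{}; Y {2,3}->{}
So after all 3 constraints: D(V) = {}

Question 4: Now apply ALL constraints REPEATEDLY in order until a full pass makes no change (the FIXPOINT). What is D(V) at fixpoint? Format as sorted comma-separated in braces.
pass 0 (initial): D(V)={2,3,5,7,8}
pass 1: U {4,5,8}->{4,5}; V {2,3,5,7,8}->{}; Y {2,3,5,6,8}->{}
pass 2: U {4,5}->{}
pass 3: no change
Fixpoint after 3 passes: D(V) = {}

Answer: {}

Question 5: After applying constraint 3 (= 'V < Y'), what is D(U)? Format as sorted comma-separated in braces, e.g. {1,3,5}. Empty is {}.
Answer: {4,5}

Derivation:
Constraint 1 (Y + U = V) on D(Y)={2,3,5,6,8} D(U)={4,5,8} D(V)={2,3,5,7,8}: Y {2,3,5,6,8}->{2,3}; U {4,5,8}->{4,5}; V {2,3,5,7,8}->{7,8}
Constraint 2 (V != U) on D(V)={7,8} D(U)={4,5}: no change
Constraint 3 (V < Y) on D(V)={7,8} D(Y)={2,3}: V {7,8}->{}; Y {2,3}->{}
So after constraint 3: D(U) = {4,5}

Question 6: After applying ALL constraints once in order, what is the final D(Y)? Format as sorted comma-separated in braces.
Constraint 1 (Y + U = V) on D(Y)={2,3,5,6,8} D(U)={4,5,8} D(V)={2,3,5,7,8}: Y {2,3,5,6,8}->{2,3}; U {4,5,8}->{4,5}; V {2,3,5,7,8}->{7,8}
Constraint 2 (V != U) on D(V)={7,8} D(U)={4,5}: no change
Constraint 3 (V < Y) on D(V)={7,8} D(Y)={2,3}: V {7,8}->{}; Y {2,3}->{}
So after all 3 constraints: D(Y) = {}

Answer: {}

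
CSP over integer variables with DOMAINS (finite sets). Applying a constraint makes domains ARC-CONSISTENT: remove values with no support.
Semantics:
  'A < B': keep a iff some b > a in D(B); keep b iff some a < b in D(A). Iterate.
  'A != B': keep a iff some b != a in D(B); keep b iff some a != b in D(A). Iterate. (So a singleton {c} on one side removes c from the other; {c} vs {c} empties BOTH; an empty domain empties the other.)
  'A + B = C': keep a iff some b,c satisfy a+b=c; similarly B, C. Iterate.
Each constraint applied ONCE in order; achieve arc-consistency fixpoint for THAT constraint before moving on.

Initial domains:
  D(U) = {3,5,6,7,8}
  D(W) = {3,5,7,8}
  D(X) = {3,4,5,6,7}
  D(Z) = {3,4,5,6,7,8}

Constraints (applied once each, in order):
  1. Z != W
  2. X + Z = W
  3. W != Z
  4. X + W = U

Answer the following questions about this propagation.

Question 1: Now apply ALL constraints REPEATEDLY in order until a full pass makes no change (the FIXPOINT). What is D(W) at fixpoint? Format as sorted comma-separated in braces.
pass 0 (initial): D(W)={3,5,7,8}
pass 1: U {3,5,6,7,8}->{}; W {3,5,7,8}->{}; X {3,4,5,6,7}->{}; Z {3,4,5,6,7,8}->{3,4,5}
pass 2: Z {3,4,5}->{}
pass 3: no change
Fixpoint after 3 passes: D(W) = {}

Answer: {}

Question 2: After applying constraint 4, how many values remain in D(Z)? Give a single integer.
Answer: 3

Derivation:
Constraint 1 (Z != W) on D(Z)={3,4,5,6,7,8} D(W)={3,5,7,8}: no change
Constraint 2 (X + Z = W) on D(X)={3,4,5,6,7} D(Z)={3,4,5,6,7,8} D(W)={3,5,7,8}: X {3,4,5,6,7}->{3,4,5}; Z {3,4,5,6,7,8}->{3,4,5}; W {3,5,7,8}->{7,8}
Constraint 3 (W != Z) on D(W)={7,8} D(Z)={3,4,5}: no change
Constraint 4 (X + W = U) on D(X)={3,4,5} D(W)={7,8} D(U)={3,5,6,7,8}: X {3,4,5}->{}; W {7,8}->{}; U {3,5,6,7,8}->{}
So after constraint 4: D(Z)={3,4,5}, size = 3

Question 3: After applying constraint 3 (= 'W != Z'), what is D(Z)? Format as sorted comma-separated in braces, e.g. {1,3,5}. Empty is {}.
Answer: {3,4,5}

Derivation:
Constraint 1 (Z != W) on D(Z)={3,4,5,6,7,8} D(W)={3,5,7,8}: no change
Constraint 2 (X + Z = W) on D(X)={3,4,5,6,7} D(Z)={3,4,5,6,7,8} D(W)={3,5,7,8}: X {3,4,5,6,7}->{3,4,5}; Z {3,4,5,6,7,8}->{3,4,5}; W {3,5,7,8}->{7,8}
Constraint 3 (W != Z) on D(W)={7,8} D(Z)={3,4,5}: no change
So after constraint 3: D(Z) = {3,4,5}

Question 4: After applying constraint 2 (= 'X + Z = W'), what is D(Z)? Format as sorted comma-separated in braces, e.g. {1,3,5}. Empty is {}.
Constraint 1 (Z != W) on D(Z)={3,4,5,6,7,8} D(W)={3,5,7,8}: no change
Constraint 2 (X + Z = W) on D(X)={3,4,5,6,7} D(Z)={3,4,5,6,7,8} D(W)={3,5,7,8}: X {3,4,5,6,7}->{3,4,5}; Z {3,4,5,6,7,8}->{3,4,5}; W {3,5,7,8}->{7,8}
So after constraint 2: D(Z) = {3,4,5}

Answer: {3,4,5}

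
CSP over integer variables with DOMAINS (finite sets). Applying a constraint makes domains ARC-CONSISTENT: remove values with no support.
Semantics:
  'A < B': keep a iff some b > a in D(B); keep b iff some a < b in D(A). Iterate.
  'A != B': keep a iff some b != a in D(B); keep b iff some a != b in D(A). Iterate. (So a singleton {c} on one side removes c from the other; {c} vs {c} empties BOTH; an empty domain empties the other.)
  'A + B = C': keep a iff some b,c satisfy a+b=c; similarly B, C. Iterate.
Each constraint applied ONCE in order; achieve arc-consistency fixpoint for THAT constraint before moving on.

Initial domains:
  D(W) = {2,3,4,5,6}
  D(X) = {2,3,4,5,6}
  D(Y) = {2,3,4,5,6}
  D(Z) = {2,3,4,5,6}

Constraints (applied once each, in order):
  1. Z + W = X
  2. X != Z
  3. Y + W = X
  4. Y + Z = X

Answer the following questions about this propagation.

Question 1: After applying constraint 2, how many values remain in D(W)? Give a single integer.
Constraint 1 (Z + W = X) on D(Z)={2,3,4,5,6} D(W)={2,3,4,5,6} D(X)={2,3,4,5,6}: Z {2,3,4,5,6}->{2,3,4}; W {2,3,4,5,6}->{2,3,4}; X {2,3,4,5,6}->{4,5,6}
Constraint 2 (X != Z) on D(X)={4,5,6} D(Z)={2,3,4}: no change
So after constraint 2: D(W)={2,3,4}, size = 3

Answer: 3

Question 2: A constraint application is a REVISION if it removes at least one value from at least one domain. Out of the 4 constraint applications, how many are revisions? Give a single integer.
Answer: 2

Derivation:
Constraint 1 (Z + W = X) on D(Z)={2,3,4,5,6} D(W)={2,3,4,5,6} D(X)={2,3,4,5,6}: Z {2,3,4,5,6}->{2,3,4}; W {2,3,4,5,6}->{2,3,4}; X {2,3,4,5,6}->{4,5,6} => REVISION
Constraint 2 (X != Z) on D(X)={4,5,6} D(Z)={2,3,4}: no change => not a revision
Constraint 3 (Y + W = X) on D(Y)={2,3,4,5,6} D(W)={2,3,4} D(X)={4,5,6}: Y {2,3,4,5,6}->{2,3,4} => REVISION
Constraint 4 (Y + Z = X) on D(Y)={2,3,4} D(Z)={2,3,4} D(X)={4,5,6}: no change => not a revision
Total revisions = 2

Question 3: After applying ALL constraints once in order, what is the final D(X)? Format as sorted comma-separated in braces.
Constraint 1 (Z + W = X) on D(Z)={2,3,4,5,6} D(W)={2,3,4,5,6} D(X)={2,3,4,5,6}: Z {2,3,4,5,6}->{2,3,4}; W {2,3,4,5,6}->{2,3,4}; X {2,3,4,5,6}->{4,5,6}
Constraint 2 (X != Z) on D(X)={4,5,6} D(Z)={2,3,4}: no change
Constraint 3 (Y + W = X) on D(Y)={2,3,4,5,6} D(W)={2,3,4} D(X)={4,5,6}: Y {2,3,4,5,6}->{2,3,4}
Constraint 4 (Y + Z = X) on D(Y)={2,3,4} D(Z)={2,3,4} D(X)={4,5,6}: no change
So after all 4 constraints: D(X) = {4,5,6}

Answer: {4,5,6}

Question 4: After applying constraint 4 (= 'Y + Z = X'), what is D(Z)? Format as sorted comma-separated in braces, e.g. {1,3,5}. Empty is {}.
Constraint 1 (Z + W = X) on D(Z)={2,3,4,5,6} D(W)={2,3,4,5,6} D(X)={2,3,4,5,6}: Z {2,3,4,5,6}->{2,3,4}; W {2,3,4,5,6}->{2,3,4}; X {2,3,4,5,6}->{4,5,6}
Constraint 2 (X != Z) on D(X)={4,5,6} D(Z)={2,3,4}: no change
Constraint 3 (Y + W = X) on D(Y)={2,3,4,5,6} D(W)={2,3,4} D(X)={4,5,6}: Y {2,3,4,5,6}->{2,3,4}
Constraint 4 (Y + Z = X) on D(Y)={2,3,4} D(Z)={2,3,4} D(X)={4,5,6}: no change
So after constraint 4: D(Z) = {2,3,4}

Answer: {2,3,4}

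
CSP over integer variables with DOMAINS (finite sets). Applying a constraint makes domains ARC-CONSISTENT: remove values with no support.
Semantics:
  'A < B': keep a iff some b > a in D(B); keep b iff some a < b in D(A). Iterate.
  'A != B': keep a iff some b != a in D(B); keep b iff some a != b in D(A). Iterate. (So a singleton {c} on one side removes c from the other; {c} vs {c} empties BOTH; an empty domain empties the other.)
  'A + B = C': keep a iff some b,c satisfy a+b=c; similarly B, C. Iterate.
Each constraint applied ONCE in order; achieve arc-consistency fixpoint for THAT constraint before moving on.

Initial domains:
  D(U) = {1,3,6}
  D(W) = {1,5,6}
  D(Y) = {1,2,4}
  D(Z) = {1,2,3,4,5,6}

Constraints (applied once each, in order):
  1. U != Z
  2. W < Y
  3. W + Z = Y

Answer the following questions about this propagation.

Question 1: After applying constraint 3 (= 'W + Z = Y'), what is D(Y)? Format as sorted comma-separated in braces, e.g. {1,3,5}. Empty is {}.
Answer: {2,4}

Derivation:
Constraint 1 (U != Z) on D(U)={1,3,6} D(Z)={1,2,3,4,5,6}: no change
Constraint 2 (W < Y) on D(W)={1,5,6} D(Y)={1,2,4}: W {1,5,6}->{1}; Y {1,2,4}->{2,4}
Constraint 3 (W + Z = Y) on D(W)={1} D(Z)={1,2,3,4,5,6} D(Y)={2,4}: Z {1,2,3,4,5,6}->{1,3}
So after constraint 3: D(Y) = {2,4}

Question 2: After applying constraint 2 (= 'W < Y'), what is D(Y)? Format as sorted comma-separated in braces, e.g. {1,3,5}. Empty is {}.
Answer: {2,4}

Derivation:
Constraint 1 (U != Z) on D(U)={1,3,6} D(Z)={1,2,3,4,5,6}: no change
Constraint 2 (W < Y) on D(W)={1,5,6} D(Y)={1,2,4}: W {1,5,6}->{1}; Y {1,2,4}->{2,4}
So after constraint 2: D(Y) = {2,4}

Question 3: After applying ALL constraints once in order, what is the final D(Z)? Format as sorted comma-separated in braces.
Constraint 1 (U != Z) on D(U)={1,3,6} D(Z)={1,2,3,4,5,6}: no change
Constraint 2 (W < Y) on D(W)={1,5,6} D(Y)={1,2,4}: W {1,5,6}->{1}; Y {1,2,4}->{2,4}
Constraint 3 (W + Z = Y) on D(W)={1} D(Z)={1,2,3,4,5,6} D(Y)={2,4}: Z {1,2,3,4,5,6}->{1,3}
So after all 3 constraints: D(Z) = {1,3}

Answer: {1,3}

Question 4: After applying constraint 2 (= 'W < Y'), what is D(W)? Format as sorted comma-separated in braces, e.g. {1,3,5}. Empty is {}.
Constraint 1 (U != Z) on D(U)={1,3,6} D(Z)={1,2,3,4,5,6}: no change
Constraint 2 (W < Y) on D(W)={1,5,6} D(Y)={1,2,4}: W {1,5,6}->{1}; Y {1,2,4}->{2,4}
So after constraint 2: D(W) = {1}

Answer: {1}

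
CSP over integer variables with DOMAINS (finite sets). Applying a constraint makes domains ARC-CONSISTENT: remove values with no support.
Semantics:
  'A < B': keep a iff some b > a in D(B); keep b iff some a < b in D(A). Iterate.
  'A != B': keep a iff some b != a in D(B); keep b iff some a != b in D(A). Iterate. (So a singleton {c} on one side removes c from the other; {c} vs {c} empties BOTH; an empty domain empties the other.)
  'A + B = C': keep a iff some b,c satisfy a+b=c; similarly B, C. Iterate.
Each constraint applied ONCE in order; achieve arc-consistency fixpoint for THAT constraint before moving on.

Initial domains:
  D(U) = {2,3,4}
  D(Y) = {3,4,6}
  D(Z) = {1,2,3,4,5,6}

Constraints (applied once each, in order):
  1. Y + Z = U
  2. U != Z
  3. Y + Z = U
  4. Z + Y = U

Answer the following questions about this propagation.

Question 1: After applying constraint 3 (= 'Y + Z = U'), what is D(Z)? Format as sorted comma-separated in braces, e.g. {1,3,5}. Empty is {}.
Answer: {1}

Derivation:
Constraint 1 (Y + Z = U) on D(Y)={3,4,6} D(Z)={1,2,3,4,5,6} D(U)={2,3,4}: Y {3,4,6}->{3}; Z {1,2,3,4,5,6}->{1}; U {2,3,4}->{4}
Constraint 2 (U != Z) on D(U)={4} D(Z)={1}: no change
Constraint 3 (Y + Z = U) on D(Y)={3} D(Z)={1} D(U)={4}: no change
So after constraint 3: D(Z) = {1}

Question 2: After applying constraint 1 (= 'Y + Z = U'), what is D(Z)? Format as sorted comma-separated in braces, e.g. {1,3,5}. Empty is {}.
Answer: {1}

Derivation:
Constraint 1 (Y + Z = U) on D(Y)={3,4,6} D(Z)={1,2,3,4,5,6} D(U)={2,3,4}: Y {3,4,6}->{3}; Z {1,2,3,4,5,6}->{1}; U {2,3,4}->{4}
So after constraint 1: D(Z) = {1}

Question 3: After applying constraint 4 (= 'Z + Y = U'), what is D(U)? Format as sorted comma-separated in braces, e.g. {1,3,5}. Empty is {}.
Answer: {4}

Derivation:
Constraint 1 (Y + Z = U) on D(Y)={3,4,6} D(Z)={1,2,3,4,5,6} D(U)={2,3,4}: Y {3,4,6}->{3}; Z {1,2,3,4,5,6}->{1}; U {2,3,4}->{4}
Constraint 2 (U != Z) on D(U)={4} D(Z)={1}: no change
Constraint 3 (Y + Z = U) on D(Y)={3} D(Z)={1} D(U)={4}: no change
Constraint 4 (Z + Y = U) on D(Z)={1} D(Y)={3} D(U)={4}: no change
So after constraint 4: D(U) = {4}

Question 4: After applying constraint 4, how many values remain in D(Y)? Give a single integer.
Answer: 1

Derivation:
Constraint 1 (Y + Z = U) on D(Y)={3,4,6} D(Z)={1,2,3,4,5,6} D(U)={2,3,4}: Y {3,4,6}->{3}; Z {1,2,3,4,5,6}->{1}; U {2,3,4}->{4}
Constraint 2 (U != Z) on D(U)={4} D(Z)={1}: no change
Constraint 3 (Y + Z = U) on D(Y)={3} D(Z)={1} D(U)={4}: no change
Constraint 4 (Z + Y = U) on D(Z)={1} D(Y)={3} D(U)={4}: no change
So after constraint 4: D(Y)={3}, size = 1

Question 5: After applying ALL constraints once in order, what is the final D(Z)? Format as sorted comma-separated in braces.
Constraint 1 (Y + Z = U) on D(Y)={3,4,6} D(Z)={1,2,3,4,5,6} D(U)={2,3,4}: Y {3,4,6}->{3}; Z {1,2,3,4,5,6}->{1}; U {2,3,4}->{4}
Constraint 2 (U != Z) on D(U)={4} D(Z)={1}: no change
Constraint 3 (Y + Z = U) on D(Y)={3} D(Z)={1} D(U)={4}: no change
Constraint 4 (Z + Y = U) on D(Z)={1} D(Y)={3} D(U)={4}: no change
So after all 4 constraints: D(Z) = {1}

Answer: {1}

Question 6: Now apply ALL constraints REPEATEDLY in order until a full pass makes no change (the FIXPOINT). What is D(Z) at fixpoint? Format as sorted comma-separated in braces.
Answer: {1}

Derivation:
pass 0 (initial): D(Z)={1,2,3,4,5,6}
pass 1: U {2,3,4}->{4}; Y {3,4,6}->{3}; Z {1,2,3,4,5,6}->{1}
pass 2: no change
Fixpoint after 2 passes: D(Z) = {1}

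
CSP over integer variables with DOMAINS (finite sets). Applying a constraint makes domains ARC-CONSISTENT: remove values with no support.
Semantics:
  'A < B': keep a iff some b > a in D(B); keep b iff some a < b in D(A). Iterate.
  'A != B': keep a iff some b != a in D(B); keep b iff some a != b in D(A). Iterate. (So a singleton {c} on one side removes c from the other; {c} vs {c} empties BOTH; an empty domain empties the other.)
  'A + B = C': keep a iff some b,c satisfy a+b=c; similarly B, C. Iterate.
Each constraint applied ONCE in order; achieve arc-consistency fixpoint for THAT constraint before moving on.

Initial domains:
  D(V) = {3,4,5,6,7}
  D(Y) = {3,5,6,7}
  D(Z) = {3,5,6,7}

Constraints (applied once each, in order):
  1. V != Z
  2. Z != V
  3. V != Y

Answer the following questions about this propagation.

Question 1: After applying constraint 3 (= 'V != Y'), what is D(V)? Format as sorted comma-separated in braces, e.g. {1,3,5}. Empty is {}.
Constraint 1 (V != Z) on D(V)={3,4,5,6,7} D(Z)={3,5,6,7}: no change
Constraint 2 (Z != V) on D(Z)={3,5,6,7} D(V)={3,4,5,6,7}: no change
Constraint 3 (V != Y) on D(V)={3,4,5,6,7} D(Y)={3,5,6,7}: no change
So after constraint 3: D(V) = {3,4,5,6,7}

Answer: {3,4,5,6,7}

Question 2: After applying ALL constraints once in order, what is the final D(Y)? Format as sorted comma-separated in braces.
Answer: {3,5,6,7}

Derivation:
Constraint 1 (V != Z) on D(V)={3,4,5,6,7} D(Z)={3,5,6,7}: no change
Constraint 2 (Z != V) on D(Z)={3,5,6,7} D(V)={3,4,5,6,7}: no change
Constraint 3 (V != Y) on D(V)={3,4,5,6,7} D(Y)={3,5,6,7}: no change
So after all 3 constraints: D(Y) = {3,5,6,7}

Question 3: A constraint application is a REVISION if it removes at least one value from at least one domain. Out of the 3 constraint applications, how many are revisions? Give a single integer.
Constraint 1 (V != Z) on D(V)={3,4,5,6,7} D(Z)={3,5,6,7}: no change => not a revision
Constraint 2 (Z != V) on D(Z)={3,5,6,7} D(V)={3,4,5,6,7}: no change => not a revision
Constraint 3 (V != Y) on D(V)={3,4,5,6,7} D(Y)={3,5,6,7}: no change => not a revision
Total revisions = 0

Answer: 0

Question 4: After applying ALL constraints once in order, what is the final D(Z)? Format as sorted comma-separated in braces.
Answer: {3,5,6,7}

Derivation:
Constraint 1 (V != Z) on D(V)={3,4,5,6,7} D(Z)={3,5,6,7}: no change
Constraint 2 (Z != V) on D(Z)={3,5,6,7} D(V)={3,4,5,6,7}: no change
Constraint 3 (V != Y) on D(V)={3,4,5,6,7} D(Y)={3,5,6,7}: no change
So after all 3 constraints: D(Z) = {3,5,6,7}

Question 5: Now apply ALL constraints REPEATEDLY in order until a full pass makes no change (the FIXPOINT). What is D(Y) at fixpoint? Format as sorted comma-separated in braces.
pass 0 (initial): D(Y)={3,5,6,7}
pass 1: no change
Fixpoint after 1 passes: D(Y) = {3,5,6,7}

Answer: {3,5,6,7}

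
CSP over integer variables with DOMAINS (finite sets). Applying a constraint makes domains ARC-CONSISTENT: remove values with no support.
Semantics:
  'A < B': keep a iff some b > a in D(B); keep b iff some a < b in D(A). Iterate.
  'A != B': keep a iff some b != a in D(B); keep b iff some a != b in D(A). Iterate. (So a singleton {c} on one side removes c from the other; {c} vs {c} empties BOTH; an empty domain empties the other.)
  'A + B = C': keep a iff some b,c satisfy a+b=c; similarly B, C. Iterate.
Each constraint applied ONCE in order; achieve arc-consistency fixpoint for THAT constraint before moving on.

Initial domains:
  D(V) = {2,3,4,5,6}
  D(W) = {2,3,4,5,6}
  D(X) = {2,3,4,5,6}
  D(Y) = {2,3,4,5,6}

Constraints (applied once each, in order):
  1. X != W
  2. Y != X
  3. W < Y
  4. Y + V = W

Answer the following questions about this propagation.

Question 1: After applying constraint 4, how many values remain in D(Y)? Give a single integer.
Answer: 1

Derivation:
Constraint 1 (X != W) on D(X)={2,3,4,5,6} D(W)={2,3,4,5,6}: no change
Constraint 2 (Y != X) on D(Y)={2,3,4,5,6} D(X)={2,3,4,5,6}: no change
Constraint 3 (W < Y) on D(W)={2,3,4,5,6} D(Y)={2,3,4,5,6}: W {2,3,4,5,6}->{2,3,4,5}; Y {2,3,4,5,6}->{3,4,5,6}
Constraint 4 (Y + V = W) on D(Y)={3,4,5,6} D(V)={2,3,4,5,6} D(W)={2,3,4,5}: Y {3,4,5,6}->{3}; V {2,3,4,5,6}->{2}; W {2,3,4,5}->{5}
So after constraint 4: D(Y)={3}, size = 1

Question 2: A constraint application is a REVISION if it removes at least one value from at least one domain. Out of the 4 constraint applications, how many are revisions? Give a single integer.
Answer: 2

Derivation:
Constraint 1 (X != W) on D(X)={2,3,4,5,6} D(W)={2,3,4,5,6}: no change => not a revision
Constraint 2 (Y != X) on D(Y)={2,3,4,5,6} D(X)={2,3,4,5,6}: no change => not a revision
Constraint 3 (W < Y) on D(W)={2,3,4,5,6} D(Y)={2,3,4,5,6}: W {2,3,4,5,6}->{2,3,4,5}; Y {2,3,4,5,6}->{3,4,5,6} => REVISION
Constraint 4 (Y + V = W) on D(Y)={3,4,5,6} D(V)={2,3,4,5,6} D(W)={2,3,4,5}: Y {3,4,5,6}->{3}; V {2,3,4,5,6}->{2}; W {2,3,4,5}->{5} => REVISION
Total revisions = 2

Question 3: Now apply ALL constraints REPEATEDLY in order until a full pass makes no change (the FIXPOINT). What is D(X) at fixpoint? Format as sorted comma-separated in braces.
pass 0 (initial): D(X)={2,3,4,5,6}
pass 1: V {2,3,4,5,6}->{2}; W {2,3,4,5,6}->{5}; Y {2,3,4,5,6}->{3}
pass 2: V {2}->{}; W {5}->{}; X {2,3,4,5,6}->{2,4,6}; Y {3}->{}
pass 3: X {2,4,6}->{}
pass 4: no change
Fixpoint after 4 passes: D(X) = {}

Answer: {}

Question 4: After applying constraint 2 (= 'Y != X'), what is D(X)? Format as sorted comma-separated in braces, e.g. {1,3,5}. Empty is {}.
Answer: {2,3,4,5,6}

Derivation:
Constraint 1 (X != W) on D(X)={2,3,4,5,6} D(W)={2,3,4,5,6}: no change
Constraint 2 (Y != X) on D(Y)={2,3,4,5,6} D(X)={2,3,4,5,6}: no change
So after constraint 2: D(X) = {2,3,4,5,6}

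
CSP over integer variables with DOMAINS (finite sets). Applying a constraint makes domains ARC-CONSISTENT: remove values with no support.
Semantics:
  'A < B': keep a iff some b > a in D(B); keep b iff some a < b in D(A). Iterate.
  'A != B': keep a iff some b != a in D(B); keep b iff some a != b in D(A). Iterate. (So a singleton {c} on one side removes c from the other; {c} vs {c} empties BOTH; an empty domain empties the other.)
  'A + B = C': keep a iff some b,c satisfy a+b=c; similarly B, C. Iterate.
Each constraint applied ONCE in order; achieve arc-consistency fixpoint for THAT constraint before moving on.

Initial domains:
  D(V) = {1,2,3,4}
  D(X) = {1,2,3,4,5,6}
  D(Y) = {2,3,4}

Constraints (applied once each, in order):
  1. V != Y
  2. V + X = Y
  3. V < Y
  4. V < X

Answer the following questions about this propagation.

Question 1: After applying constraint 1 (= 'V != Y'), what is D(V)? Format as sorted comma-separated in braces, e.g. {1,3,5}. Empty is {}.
Answer: {1,2,3,4}

Derivation:
Constraint 1 (V != Y) on D(V)={1,2,3,4} D(Y)={2,3,4}: no change
So after constraint 1: D(V) = {1,2,3,4}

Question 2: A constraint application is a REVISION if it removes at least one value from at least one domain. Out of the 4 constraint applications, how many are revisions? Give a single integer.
Answer: 2

Derivation:
Constraint 1 (V != Y) on D(V)={1,2,3,4} D(Y)={2,3,4}: no change => not a revision
Constraint 2 (V + X = Y) on D(V)={1,2,3,4} D(X)={1,2,3,4,5,6} D(Y)={2,3,4}: V {1,2,3,4}->{1,2,3}; X {1,2,3,4,5,6}->{1,2,3} => REVISION
Constraint 3 (V < Y) on D(V)={1,2,3} D(Y)={2,3,4}: no change => not a revision
Constraint 4 (V < X) on D(V)={1,2,3} D(X)={1,2,3}: V {1,2,3}->{1,2}; X {1,2,3}->{2,3} => REVISION
Total revisions = 2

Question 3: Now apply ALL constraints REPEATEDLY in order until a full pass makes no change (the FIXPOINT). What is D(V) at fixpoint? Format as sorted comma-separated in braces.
pass 0 (initial): D(V)={1,2,3,4}
pass 1: V {1,2,3,4}->{1,2}; X {1,2,3,4,5,6}->{2,3}
pass 2: Y {2,3,4}->{3,4}
pass 3: no change
Fixpoint after 3 passes: D(V) = {1,2}

Answer: {1,2}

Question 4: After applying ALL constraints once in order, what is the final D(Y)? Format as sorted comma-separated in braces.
Answer: {2,3,4}

Derivation:
Constraint 1 (V != Y) on D(V)={1,2,3,4} D(Y)={2,3,4}: no change
Constraint 2 (V + X = Y) on D(V)={1,2,3,4} D(X)={1,2,3,4,5,6} D(Y)={2,3,4}: V {1,2,3,4}->{1,2,3}; X {1,2,3,4,5,6}->{1,2,3}
Constraint 3 (V < Y) on D(V)={1,2,3} D(Y)={2,3,4}: no change
Constraint 4 (V < X) on D(V)={1,2,3} D(X)={1,2,3}: V {1,2,3}->{1,2}; X {1,2,3}->{2,3}
So after all 4 constraints: D(Y) = {2,3,4}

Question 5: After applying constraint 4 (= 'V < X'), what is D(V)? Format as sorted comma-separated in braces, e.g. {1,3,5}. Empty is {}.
Answer: {1,2}

Derivation:
Constraint 1 (V != Y) on D(V)={1,2,3,4} D(Y)={2,3,4}: no change
Constraint 2 (V + X = Y) on D(V)={1,2,3,4} D(X)={1,2,3,4,5,6} D(Y)={2,3,4}: V {1,2,3,4}->{1,2,3}; X {1,2,3,4,5,6}->{1,2,3}
Constraint 3 (V < Y) on D(V)={1,2,3} D(Y)={2,3,4}: no change
Constraint 4 (V < X) on D(V)={1,2,3} D(X)={1,2,3}: V {1,2,3}->{1,2}; X {1,2,3}->{2,3}
So after constraint 4: D(V) = {1,2}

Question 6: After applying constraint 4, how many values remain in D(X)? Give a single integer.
Constraint 1 (V != Y) on D(V)={1,2,3,4} D(Y)={2,3,4}: no change
Constraint 2 (V + X = Y) on D(V)={1,2,3,4} D(X)={1,2,3,4,5,6} D(Y)={2,3,4}: V {1,2,3,4}->{1,2,3}; X {1,2,3,4,5,6}->{1,2,3}
Constraint 3 (V < Y) on D(V)={1,2,3} D(Y)={2,3,4}: no change
Constraint 4 (V < X) on D(V)={1,2,3} D(X)={1,2,3}: V {1,2,3}->{1,2}; X {1,2,3}->{2,3}
So after constraint 4: D(X)={2,3}, size = 2

Answer: 2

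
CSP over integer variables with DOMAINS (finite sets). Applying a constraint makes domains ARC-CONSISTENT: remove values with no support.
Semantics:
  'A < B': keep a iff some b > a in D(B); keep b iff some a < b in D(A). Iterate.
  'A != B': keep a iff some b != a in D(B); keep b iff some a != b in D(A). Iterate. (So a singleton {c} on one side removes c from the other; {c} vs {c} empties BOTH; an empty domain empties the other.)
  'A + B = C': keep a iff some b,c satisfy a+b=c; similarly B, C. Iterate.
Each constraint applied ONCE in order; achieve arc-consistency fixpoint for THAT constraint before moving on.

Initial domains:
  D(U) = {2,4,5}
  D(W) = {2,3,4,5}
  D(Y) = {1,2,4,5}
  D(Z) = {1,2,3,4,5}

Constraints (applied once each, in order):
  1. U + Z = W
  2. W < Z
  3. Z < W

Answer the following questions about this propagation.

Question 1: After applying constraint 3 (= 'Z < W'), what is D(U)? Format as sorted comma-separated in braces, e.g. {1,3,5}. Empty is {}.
Constraint 1 (U + Z = W) on D(U)={2,4,5} D(Z)={1,2,3,4,5} D(W)={2,3,4,5}: U {2,4,5}->{2,4}; Z {1,2,3,4,5}->{1,2,3}; W {2,3,4,5}->{3,4,5}
Constraint 2 (W < Z) on D(W)={3,4,5} D(Z)={1,2,3}: W {3,4,5}->{}; Z {1,2,3}->{}
Constraint 3 (Z < W) on D(Z)={} D(W)={}: no change
So after constraint 3: D(U) = {2,4}

Answer: {2,4}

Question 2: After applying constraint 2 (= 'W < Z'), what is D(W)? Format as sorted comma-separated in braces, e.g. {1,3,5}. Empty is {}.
Constraint 1 (U + Z = W) on D(U)={2,4,5} D(Z)={1,2,3,4,5} D(W)={2,3,4,5}: U {2,4,5}->{2,4}; Z {1,2,3,4,5}->{1,2,3}; W {2,3,4,5}->{3,4,5}
Constraint 2 (W < Z) on D(W)={3,4,5} D(Z)={1,2,3}: W {3,4,5}->{}; Z {1,2,3}->{}
So after constraint 2: D(W) = {}

Answer: {}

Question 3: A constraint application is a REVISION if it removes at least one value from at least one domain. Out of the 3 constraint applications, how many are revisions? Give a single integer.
Answer: 2

Derivation:
Constraint 1 (U + Z = W) on D(U)={2,4,5} D(Z)={1,2,3,4,5} D(W)={2,3,4,5}: U {2,4,5}->{2,4}; Z {1,2,3,4,5}->{1,2,3}; W {2,3,4,5}->{3,4,5} => REVISION
Constraint 2 (W < Z) on D(W)={3,4,5} D(Z)={1,2,3}: W {3,4,5}->{}; Z {1,2,3}->{} => REVISION
Constraint 3 (Z < W) on D(Z)={} D(W)={}: no change => not a revision
Total revisions = 2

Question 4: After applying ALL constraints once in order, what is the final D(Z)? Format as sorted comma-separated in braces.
Constraint 1 (U + Z = W) on D(U)={2,4,5} D(Z)={1,2,3,4,5} D(W)={2,3,4,5}: U {2,4,5}->{2,4}; Z {1,2,3,4,5}->{1,2,3}; W {2,3,4,5}->{3,4,5}
Constraint 2 (W < Z) on D(W)={3,4,5} D(Z)={1,2,3}: W {3,4,5}->{}; Z {1,2,3}->{}
Constraint 3 (Z < W) on D(Z)={} D(W)={}: no change
So after all 3 constraints: D(Z) = {}

Answer: {}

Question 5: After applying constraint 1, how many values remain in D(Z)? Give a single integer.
Constraint 1 (U + Z = W) on D(U)={2,4,5} D(Z)={1,2,3,4,5} D(W)={2,3,4,5}: U {2,4,5}->{2,4}; Z {1,2,3,4,5}->{1,2,3}; W {2,3,4,5}->{3,4,5}
So after constraint 1: D(Z)={1,2,3}, size = 3

Answer: 3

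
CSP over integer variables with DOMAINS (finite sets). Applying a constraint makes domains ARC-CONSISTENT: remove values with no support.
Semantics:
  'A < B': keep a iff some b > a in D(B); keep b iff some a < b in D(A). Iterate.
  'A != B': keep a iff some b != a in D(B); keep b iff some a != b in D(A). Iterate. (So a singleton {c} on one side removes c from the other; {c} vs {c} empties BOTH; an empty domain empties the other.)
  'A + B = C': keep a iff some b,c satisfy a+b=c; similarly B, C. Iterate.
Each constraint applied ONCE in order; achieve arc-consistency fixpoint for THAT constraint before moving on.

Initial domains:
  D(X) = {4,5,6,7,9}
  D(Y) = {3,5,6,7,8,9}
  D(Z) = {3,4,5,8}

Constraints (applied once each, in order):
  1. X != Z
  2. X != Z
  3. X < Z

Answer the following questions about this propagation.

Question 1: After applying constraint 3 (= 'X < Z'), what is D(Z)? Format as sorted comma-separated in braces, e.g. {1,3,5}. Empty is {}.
Answer: {5,8}

Derivation:
Constraint 1 (X != Z) on D(X)={4,5,6,7,9} D(Z)={3,4,5,8}: no change
Constraint 2 (X != Z) on D(X)={4,5,6,7,9} D(Z)={3,4,5,8}: no change
Constraint 3 (X < Z) on D(X)={4,5,6,7,9} D(Z)={3,4,5,8}: X {4,5,6,7,9}->{4,5,6,7}; Z {3,4,5,8}->{5,8}
So after constraint 3: D(Z) = {5,8}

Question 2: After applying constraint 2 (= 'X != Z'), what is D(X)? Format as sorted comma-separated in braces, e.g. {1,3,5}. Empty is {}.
Constraint 1 (X != Z) on D(X)={4,5,6,7,9} D(Z)={3,4,5,8}: no change
Constraint 2 (X != Z) on D(X)={4,5,6,7,9} D(Z)={3,4,5,8}: no change
So after constraint 2: D(X) = {4,5,6,7,9}

Answer: {4,5,6,7,9}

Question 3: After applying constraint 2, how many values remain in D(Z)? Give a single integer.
Answer: 4

Derivation:
Constraint 1 (X != Z) on D(X)={4,5,6,7,9} D(Z)={3,4,5,8}: no change
Constraint 2 (X != Z) on D(X)={4,5,6,7,9} D(Z)={3,4,5,8}: no change
So after constraint 2: D(Z)={3,4,5,8}, size = 4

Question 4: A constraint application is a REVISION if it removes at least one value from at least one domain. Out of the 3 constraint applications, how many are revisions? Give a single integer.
Answer: 1

Derivation:
Constraint 1 (X != Z) on D(X)={4,5,6,7,9} D(Z)={3,4,5,8}: no change => not a revision
Constraint 2 (X != Z) on D(X)={4,5,6,7,9} D(Z)={3,4,5,8}: no change => not a revision
Constraint 3 (X < Z) on D(X)={4,5,6,7,9} D(Z)={3,4,5,8}: X {4,5,6,7,9}->{4,5,6,7}; Z {3,4,5,8}->{5,8} => REVISION
Total revisions = 1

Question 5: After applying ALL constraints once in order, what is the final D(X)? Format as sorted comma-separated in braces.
Answer: {4,5,6,7}

Derivation:
Constraint 1 (X != Z) on D(X)={4,5,6,7,9} D(Z)={3,4,5,8}: no change
Constraint 2 (X != Z) on D(X)={4,5,6,7,9} D(Z)={3,4,5,8}: no change
Constraint 3 (X < Z) on D(X)={4,5,6,7,9} D(Z)={3,4,5,8}: X {4,5,6,7,9}->{4,5,6,7}; Z {3,4,5,8}->{5,8}
So after all 3 constraints: D(X) = {4,5,6,7}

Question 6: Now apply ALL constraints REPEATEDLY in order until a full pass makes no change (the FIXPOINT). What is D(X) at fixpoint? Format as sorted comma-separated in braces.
pass 0 (initial): D(X)={4,5,6,7,9}
pass 1: X {4,5,6,7,9}->{4,5,6,7}; Z {3,4,5,8}->{5,8}
pass 2: no change
Fixpoint after 2 passes: D(X) = {4,5,6,7}

Answer: {4,5,6,7}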